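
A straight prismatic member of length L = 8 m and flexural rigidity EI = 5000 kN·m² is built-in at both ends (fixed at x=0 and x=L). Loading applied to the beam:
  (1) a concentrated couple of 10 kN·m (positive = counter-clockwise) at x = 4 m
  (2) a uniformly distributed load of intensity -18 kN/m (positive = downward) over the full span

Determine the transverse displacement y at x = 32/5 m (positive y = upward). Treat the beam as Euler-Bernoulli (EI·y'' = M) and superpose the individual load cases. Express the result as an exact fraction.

Load 1 — applied couple M₀=10 kN·m at a=4 m (b=L-a=4):
  y_1 = (R_Ax³/6 - M_Ax²/2 - M₀(x-a)²/2)/EI  [x>a] with R_A=15/8, M_A=5/2 = ((15/8)·(32/5)³/6 - (5/2)·(32/5)²/2 - 10·((32/5)-4)²/2)/5000 = 6/15625 m
Load 2 — uniform load w=-18 kN/m over full span:
  y_2 = -wx²(L-x)²/(24EI) = -(-18)·(32/5)²·(8-(32/5))²/(24·5000) = 6144/390625 m
Superposition: y = Σ y_i = 6294/390625 m ≈ 0.016113 m

y(32/5) = 6294/390625 m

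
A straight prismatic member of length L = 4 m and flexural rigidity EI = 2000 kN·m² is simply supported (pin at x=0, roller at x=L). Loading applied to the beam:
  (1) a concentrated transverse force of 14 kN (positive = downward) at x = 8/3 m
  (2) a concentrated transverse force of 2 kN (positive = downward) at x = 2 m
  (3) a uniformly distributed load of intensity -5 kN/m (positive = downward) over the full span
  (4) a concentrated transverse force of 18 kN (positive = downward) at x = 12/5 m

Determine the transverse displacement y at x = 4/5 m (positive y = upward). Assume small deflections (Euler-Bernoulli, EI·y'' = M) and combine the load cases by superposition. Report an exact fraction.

y(4/5) = -15637/2531250 m

Load 1 — point force P=14 kN at a=8/3 m (b=L-a=4/3):
  y_1 = -Pbx(L²-b²-x²)/(6LEI)  [x≤a] = -14·(4/3)·(4/5)·(4²-(4/3)²-(4/5)²)/(6·4·2000) = -5348/1265625 m
Load 2 — point force P=2 kN at a=2 m (b=L-a=2):
  y_2 = -Pbx(L²-b²-x²)/(6LEI)  [x≤a] = -2·2·(4/5)·(4²-2²-(4/5)²)/(6·4·2000) = -71/93750 m
Load 3 — uniform load w=-5 kN/m over full span:
  y_3 = -wx(L³-2Lx²+x³)/(24EI) = -(-5)·(4/5)·(4³-2·4·(4/5)²+(4/5)³)/(24·2000) = 232/46875 m
Load 4 — point force P=18 kN at a=12/5 m (b=L-a=8/5):
  y_4 = -Pbx(L²-b²-x²)/(6LEI)  [x≤a] = -18·(8/5)·(4/5)·(4²-(8/5)²-(4/5)²)/(6·4·2000) = -96/15625 m
Superposition: y = Σ y_i = -15637/2531250 m ≈ -0.006178 m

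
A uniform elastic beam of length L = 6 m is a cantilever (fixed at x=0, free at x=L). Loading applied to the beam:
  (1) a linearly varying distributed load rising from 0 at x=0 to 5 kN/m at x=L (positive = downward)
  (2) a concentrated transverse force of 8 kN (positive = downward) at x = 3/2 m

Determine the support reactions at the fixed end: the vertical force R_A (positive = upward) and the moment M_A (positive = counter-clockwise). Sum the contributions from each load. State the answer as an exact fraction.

R_A = 23 kN, M_A = 72 kN·m

Load 1 — triangular load w₀=5 kN/m (0→w₀ over full span):
  R_A = w₀L/2 = 5·6/2 = 15 kN
  M_A = w₀L²/3 = 5·6²/3 = 60 kN·m
Load 2 — point force P=8 kN at a=3/2 m (b=L-a=9/2):
  R_A = P = 8 kN
  M_A = Pa = 8·(3/2) = 12 kN·m
Superposition: R_A = 23 kN, M_A = 72 kN·m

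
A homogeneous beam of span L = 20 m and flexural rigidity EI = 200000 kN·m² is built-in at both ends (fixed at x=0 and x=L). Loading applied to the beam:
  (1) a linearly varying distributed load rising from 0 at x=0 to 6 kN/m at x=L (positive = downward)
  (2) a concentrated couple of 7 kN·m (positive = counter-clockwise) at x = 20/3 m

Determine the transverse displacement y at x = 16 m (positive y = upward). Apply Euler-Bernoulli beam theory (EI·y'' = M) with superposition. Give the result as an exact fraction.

Load 1 — triangular load w₀=6 kN/m (0→w₀ over full span):
  y_1 = -w₀x²(L-x)²(x+2L)/(120LEI) = -6·16²·(20-16)²·(16+2·20)/(120·20·200000) = -224/78125 m
Load 2 — applied couple M₀=7 kN·m at a=20/3 m (b=L-a=40/3):
  y_2 = (R_Ax³/6 - M_Ax²/2 - M₀(x-a)²/2)/EI  [x>a] with R_A=7/15, M_A=0 = ((7/15)·16³/6 - 0·16²/2 - 7·(16-(20/3))²/2)/200000 = 77/1125000 m
Superposition: y = Σ y_i = -15743/5625000 m ≈ -0.002799 m

y(16) = -15743/5625000 m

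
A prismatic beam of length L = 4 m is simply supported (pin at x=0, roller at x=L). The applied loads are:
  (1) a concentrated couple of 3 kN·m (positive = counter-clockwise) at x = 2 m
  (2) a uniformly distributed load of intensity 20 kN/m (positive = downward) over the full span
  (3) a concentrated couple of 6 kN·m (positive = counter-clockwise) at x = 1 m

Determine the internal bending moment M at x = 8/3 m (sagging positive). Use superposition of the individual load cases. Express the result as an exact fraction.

Load 1 — applied couple M₀=3 kN·m at a=2 m (b=L-a=2):
  M_1 = M₀x/L - M₀  [x>a] = 3·(8/3)/4 - 3 = -1 kN·m
Load 2 — uniform load w=20 kN/m over full span:
  M_2 = wx(L-x)/2 = 20·(8/3)·(4-(8/3))/2 = 320/9 kN·m
Load 3 — applied couple M₀=6 kN·m at a=1 m (b=L-a=3):
  M_3 = M₀x/L - M₀  [x>a] = 6·(8/3)/4 - 6 = -2 kN·m
Superposition: M = Σ M_i = 293/9 kN·m ≈ 32.555556 kN·m

M(8/3) = 293/9 kN·m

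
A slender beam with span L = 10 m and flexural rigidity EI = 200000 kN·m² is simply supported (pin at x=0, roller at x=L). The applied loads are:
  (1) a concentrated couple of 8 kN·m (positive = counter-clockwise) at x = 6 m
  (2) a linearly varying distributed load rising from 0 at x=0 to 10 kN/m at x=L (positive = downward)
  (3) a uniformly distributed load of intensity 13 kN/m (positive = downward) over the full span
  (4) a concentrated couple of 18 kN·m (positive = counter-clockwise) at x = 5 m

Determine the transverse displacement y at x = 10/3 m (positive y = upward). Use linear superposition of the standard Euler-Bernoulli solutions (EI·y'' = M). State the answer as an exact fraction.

y(10/3) = -1495873/145800000 m

Load 1 — applied couple M₀=8 kN·m at a=6 m (b=L-a=4):
  y_1 = (M₀x³/(6L)+C₁x)/EI  [x≤a] with C₁=M₀(3b²-L²)/(6L)=-104/15 = (8·(10/3)³/(6·10)+(-104/15)·(10/3))/200000 = -23/253125 m
Load 2 — triangular load w₀=10 kN/m (0→w₀ over full span):
  y_2 = -w₀x(7L⁴-10L²x²+3x⁴)/(360LEI) = -10·(10/3)·(7·10⁴-10·10²·(10/3)²+3·(10/3)⁴)/(360·10·200000) = -2/729 m
Load 3 — uniform load w=13 kN/m over full span:
  y_3 = -wx(L³-2Lx²+x³)/(24EI) = -13·(10/3)·(10³-2·10·(10/3)²+(10/3)³)/(24·200000) = -143/19440 m
Load 4 — applied couple M₀=18 kN·m at a=5 m (b=L-a=5):
  y_4 = (M₀x³/(6L)+C₁x)/EI  [x≤a] with C₁=M₀(3b²-L²)/(6L)=-15/2 = (18·(10/3)³/(6·10)+(-15/2)·(10/3))/200000 = -1/14400 m
Superposition: y = Σ y_i = -1495873/145800000 m ≈ -0.010260 m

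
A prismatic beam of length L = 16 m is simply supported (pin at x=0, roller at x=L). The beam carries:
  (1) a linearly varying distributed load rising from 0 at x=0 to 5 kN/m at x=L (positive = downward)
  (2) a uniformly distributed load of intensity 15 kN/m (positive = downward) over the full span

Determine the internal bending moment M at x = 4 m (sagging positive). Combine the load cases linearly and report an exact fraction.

Load 1 — triangular load w₀=5 kN/m (0→w₀ over full span):
  M_1 = w₀Lx/6 - w₀x³/(6L) = 5·16·4/6 - 5·4³/(6·16) = 50 kN·m
Load 2 — uniform load w=15 kN/m over full span:
  M_2 = wx(L-x)/2 = 15·4·(16-4)/2 = 360 kN·m
Superposition: M = Σ M_i = 410 kN·m ≈ 410.000000 kN·m

M(4) = 410 kN·m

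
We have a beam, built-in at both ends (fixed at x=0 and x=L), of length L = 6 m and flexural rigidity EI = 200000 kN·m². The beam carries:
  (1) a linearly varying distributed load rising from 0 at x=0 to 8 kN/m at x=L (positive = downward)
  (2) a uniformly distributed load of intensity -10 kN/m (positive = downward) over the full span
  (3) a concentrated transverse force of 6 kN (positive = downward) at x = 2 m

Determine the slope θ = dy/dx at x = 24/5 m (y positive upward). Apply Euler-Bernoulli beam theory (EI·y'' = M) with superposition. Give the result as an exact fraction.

θ(24/5) = -1223/31250000 rad

Load 1 — triangular load w₀=8 kN/m (0→w₀ over full span):
  θ_1 = -w₀(2x(L-x)(L-2x)(x+2L)+x²(L-x)²)/(120LEI) = -8·(2·(24/5)·(6-(24/5))·(6-2·(24/5))·((24/5)+2·6)+(24/5)²·(6-(24/5))²)/(120·6·200000) = 72/1953125 rad
Load 2 — uniform load w=-10 kN/m over full span:
  θ_2 = -wx(L-x)(L-2x)/(12EI) = -(-10)·(24/5)·(6-(24/5))·(6-2·(24/5))/(12·200000) = -27/312500 rad
Load 3 — point force P=6 kN at a=2 m (b=L-a=4):
  θ_3 = Pa²(L-x)(2bL-(3b+a)(L-x))/(2L³EI)  [x>a] = 6·2²·(6-(24/5))·(2·4·6-(3·4+2)·(6-(24/5)))/(2·6³·200000) = 13/1250000 rad
Superposition: θ = Σ θ_i = -1223/31250000 rad ≈ -0.000039 rad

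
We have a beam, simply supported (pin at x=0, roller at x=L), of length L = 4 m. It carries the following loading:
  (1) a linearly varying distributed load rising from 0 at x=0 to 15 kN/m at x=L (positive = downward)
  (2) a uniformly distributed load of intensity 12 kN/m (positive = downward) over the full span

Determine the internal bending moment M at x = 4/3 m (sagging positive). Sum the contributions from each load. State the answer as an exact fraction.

Load 1 — triangular load w₀=15 kN/m (0→w₀ over full span):
  M_1 = w₀Lx/6 - w₀x³/(6L) = 15·4·(4/3)/6 - 15·(4/3)³/(6·4) = 320/27 kN·m
Load 2 — uniform load w=12 kN/m over full span:
  M_2 = wx(L-x)/2 = 12·(4/3)·(4-(4/3))/2 = 64/3 kN·m
Superposition: M = Σ M_i = 896/27 kN·m ≈ 33.185185 kN·m

M(4/3) = 896/27 kN·m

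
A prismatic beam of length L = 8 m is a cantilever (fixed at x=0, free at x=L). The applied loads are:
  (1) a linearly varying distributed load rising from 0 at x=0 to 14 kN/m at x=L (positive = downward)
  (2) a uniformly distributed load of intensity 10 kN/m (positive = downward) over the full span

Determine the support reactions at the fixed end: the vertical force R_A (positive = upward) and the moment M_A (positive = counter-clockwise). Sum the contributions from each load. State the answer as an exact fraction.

R_A = 136 kN, M_A = 1856/3 kN·m

Load 1 — triangular load w₀=14 kN/m (0→w₀ over full span):
  R_A = w₀L/2 = 14·8/2 = 56 kN
  M_A = w₀L²/3 = 14·8²/3 = 896/3 kN·m
Load 2 — uniform load w=10 kN/m over full span:
  R_A = wL = 10·8 = 80 kN
  M_A = wL²/2 = 10·8²/2 = 320 kN·m
Superposition: R_A = 136 kN, M_A = 1856/3 kN·m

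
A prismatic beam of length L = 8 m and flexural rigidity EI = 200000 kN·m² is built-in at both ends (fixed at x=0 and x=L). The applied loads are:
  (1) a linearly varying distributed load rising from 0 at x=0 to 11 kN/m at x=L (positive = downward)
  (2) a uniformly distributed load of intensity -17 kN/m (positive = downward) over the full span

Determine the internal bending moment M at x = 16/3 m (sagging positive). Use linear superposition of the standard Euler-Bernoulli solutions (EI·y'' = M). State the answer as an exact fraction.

Load 1 — triangular load w₀=11 kN/m (0→w₀ over full span):
  M_1 = 3w₀Lx/20 - w₀L²/30 - w₀x³/(6L) = 3·11·8·(16/3)/20 - 11·8²/30 - 11·(16/3)³/(6·8) = 4928/405 kN·m
Load 2 — uniform load w=-17 kN/m over full span:
  M_2 = wLx/2 - wL²/12 - wx²/2 = (-17)·8·(16/3)/2 - (-17)·8²/12 - (-17)·(16/3)²/2 = -272/9 kN·m
Superposition: M = Σ M_i = -7312/405 kN·m ≈ -18.054321 kN·m

M(16/3) = -7312/405 kN·m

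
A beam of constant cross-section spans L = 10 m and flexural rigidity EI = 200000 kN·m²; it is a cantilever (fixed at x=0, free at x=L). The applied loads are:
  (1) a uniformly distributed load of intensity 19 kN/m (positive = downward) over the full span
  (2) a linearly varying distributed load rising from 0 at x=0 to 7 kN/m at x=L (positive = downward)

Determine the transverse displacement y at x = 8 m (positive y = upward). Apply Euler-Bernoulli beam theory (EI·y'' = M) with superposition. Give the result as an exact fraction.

y(8) = -8633/78125 m

Load 1 — uniform load w=19 kN/m over full span:
  y_1 = -wx²(x²-4Lx+6L²)/(24EI) = -19·8²·(8²-4·10·8+6·10²)/(24·200000) = -817/9375 m
Load 2 — triangular load w₀=7 kN/m (0→w₀ over full span):
  y_2 = (w₀Lx³/12-w₀L²x²/6-w₀x⁵/(120L))/EI = (7·10·8³/12-7·10²·8²/6-7·8⁵/(120·10))/200000 = -5474/234375 m
Superposition: y = Σ y_i = -8633/78125 m ≈ -0.110502 m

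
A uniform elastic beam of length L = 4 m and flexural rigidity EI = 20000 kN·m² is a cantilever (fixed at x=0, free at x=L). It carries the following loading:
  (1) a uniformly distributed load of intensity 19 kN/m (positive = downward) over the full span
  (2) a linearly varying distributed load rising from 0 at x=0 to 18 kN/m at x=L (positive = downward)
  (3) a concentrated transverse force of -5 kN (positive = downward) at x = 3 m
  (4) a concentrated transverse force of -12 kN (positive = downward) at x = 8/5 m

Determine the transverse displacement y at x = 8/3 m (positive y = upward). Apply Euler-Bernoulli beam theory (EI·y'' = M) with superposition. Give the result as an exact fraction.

y(8/3) = -477071/18984375 m

Load 1 — uniform load w=19 kN/m over full span:
  y_1 = -wx²(x²-4Lx+6L²)/(24EI) = -19·(8/3)²·((8/3)²-4·4·(8/3)+6·4²)/(24·20000) = -2584/151875 m
Load 2 — triangular load w₀=18 kN/m (0→w₀ over full span):
  y_2 = (w₀Lx³/12-w₀L²x²/6-w₀x⁵/(120L))/EI = (18·4·(8/3)³/12-18·4²·(8/3)²/6-18·(8/3)⁵/(120·4))/20000 = -2944/253125 m
Load 3 — point force P=-5 kN at a=3 m (b=L-a=1):
  y_3 = -Px²(3a-x)/(6EI)  [x≤a] = -(-5)·(8/3)²·(3·3-(8/3))/(6·20000) = 19/10125 m
Load 4 — point force P=-12 kN at a=8/5 m (b=L-a=12/5):
  y_4 = -Pa²(3x-a)/(6EI)  [x>a] = -(-12)·(8/5)²·(3·(8/3)-(8/5))/(6·20000) = 128/78125 m
Superposition: y = Σ y_i = -477071/18984375 m ≈ -0.025130 m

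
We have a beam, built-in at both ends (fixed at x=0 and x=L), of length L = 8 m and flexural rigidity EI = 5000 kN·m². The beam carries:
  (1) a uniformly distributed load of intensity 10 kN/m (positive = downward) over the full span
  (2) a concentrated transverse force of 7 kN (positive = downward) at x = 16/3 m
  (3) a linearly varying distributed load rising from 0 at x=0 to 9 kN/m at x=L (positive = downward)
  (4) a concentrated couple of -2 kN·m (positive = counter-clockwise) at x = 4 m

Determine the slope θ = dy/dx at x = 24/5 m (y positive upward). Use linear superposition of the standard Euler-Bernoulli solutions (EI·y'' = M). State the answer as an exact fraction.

Load 1 — uniform load w=10 kN/m over full span:
  θ_1 = -wx(L-x)(L-2x)/(12EI) = -10·(24/5)·(8-(24/5))·(8-2·(24/5))/(12·5000) = 64/15625 rad
Load 2 — point force P=7 kN at a=16/3 m (b=L-a=8/3):
  θ_2 = -Pb²x(2aL-(3a+b)x)/(2L³EI)  [x≤a] = -7·(8/3)²·(24/5)·(2·(16/3)·8-(3·(16/3)+(8/3))·(24/5))/(2·8³·5000) = 28/140625 rad
Load 3 — triangular load w₀=9 kN/m (0→w₀ over full span):
  θ_3 = -w₀(2x(L-x)(L-2x)(x+2L)+x²(L-x)²)/(120LEI) = -9·(2·(24/5)·(8-(24/5))·(8-2·(24/5))·((24/5)+2·8)+(24/5)²·(8-(24/5))²)/(120·8·5000) = 576/390625 rad
Load 4 — applied couple M₀=-2 kN·m at a=4 m (b=L-a=4):
  θ_4 = (R_Ax²/2 - M_Ax - M₀(x-a))/EI  [x>a] with R_A=-3/8, M_A=-1/2 = ((-3/8)·(24/5)²/2 - (-1/2)·(24/5) - (-2)·((24/5)-4))/5000 = -1/15625 rad
Superposition: θ = Σ θ_i = 20059/3515625 rad ≈ 0.005706 rad

θ(24/5) = 20059/3515625 rad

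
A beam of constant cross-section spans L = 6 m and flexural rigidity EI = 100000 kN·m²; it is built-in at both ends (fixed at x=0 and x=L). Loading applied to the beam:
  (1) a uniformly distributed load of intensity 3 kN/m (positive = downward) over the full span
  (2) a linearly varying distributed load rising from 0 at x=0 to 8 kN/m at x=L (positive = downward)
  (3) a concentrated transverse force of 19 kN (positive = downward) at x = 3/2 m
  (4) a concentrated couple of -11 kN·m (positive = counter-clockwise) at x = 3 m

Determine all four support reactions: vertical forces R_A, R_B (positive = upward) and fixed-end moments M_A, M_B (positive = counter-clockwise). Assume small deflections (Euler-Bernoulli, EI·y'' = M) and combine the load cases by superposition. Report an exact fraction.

R_A = 4717/160 kN, M_A = 5101/160 kN·m, R_B = 5043/160 kN, M_B = -5039/160 kN·m

Load 1 — uniform load w=3 kN/m over full span:
  R_A = wL/2 = 3·6/2 = 9 kN
  M_A = wL²/12 = 3·6²/12 = 9 kN·m
  R_B = wL/2 = 3·6/2 = 9 kN
  M_B = -wL²/12 = -3·6²/12 = -9 kN·m
Load 2 — triangular load w₀=8 kN/m (0→w₀ over full span):
  R_A = 3w₀L/20 = 3·8·6/20 = 36/5 kN
  M_A = w₀L²/30 = 8·6²/30 = 48/5 kN·m
  R_B = 7w₀L/20 = 7·8·6/20 = 84/5 kN
  M_B = -w₀L²/20 = -8·6²/20 = -72/5 kN·m
Load 3 — point force P=19 kN at a=3/2 m (b=L-a=9/2):
  R_A = Pb²(3a+b)/L³ = 19·(9/2)²·(3·(3/2)+(9/2))/6³ = 513/32 kN
  M_A = Pab²/L² = 19·(3/2)·(9/2)²/6² = 513/32 kN·m
  R_B = Pa²(a+3b)/L³ = 19·(3/2)²·((3/2)+3·(9/2))/6³ = 95/32 kN
  M_B = -Pa²b/L² = -19·(3/2)²·(9/2)/6² = -171/32 kN·m
Load 4 — applied couple M₀=-11 kN·m at a=3 m (b=L-a=3):
  R_A = 6M₀ab/L³ = 6·(-11)·3·3/6³ = -11/4 kN
  M_A = M₀b(2a-b)/L² = (-11)·3·(2·3-3)/6² = -11/4 kN·m
  R_B = -6M₀ab/L³ = -6·(-11)·3·3/6³ = 11/4 kN
  M_B = M₀a(2b-a)/L² = (-11)·3·(2·3-3)/6² = -11/4 kN·m
Superposition: R_A = 4717/160 kN, M_A = 5101/160 kN·m, R_B = 5043/160 kN, M_B = -5039/160 kN·m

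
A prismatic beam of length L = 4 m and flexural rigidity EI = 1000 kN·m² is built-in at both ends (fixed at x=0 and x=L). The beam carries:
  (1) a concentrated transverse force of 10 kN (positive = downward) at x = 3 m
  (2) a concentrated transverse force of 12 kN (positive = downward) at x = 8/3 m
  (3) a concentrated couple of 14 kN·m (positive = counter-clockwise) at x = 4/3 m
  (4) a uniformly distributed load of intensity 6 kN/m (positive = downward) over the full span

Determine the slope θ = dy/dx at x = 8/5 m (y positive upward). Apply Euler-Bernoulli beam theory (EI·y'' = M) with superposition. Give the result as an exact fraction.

Load 1 — point force P=10 kN at a=3 m (b=L-a=1):
  θ_1 = -Pb²x(2aL-(3a+b)x)/(2L³EI)  [x≤a] = -10·1²·(8/5)·(2·3·4-(3·3+1)·(8/5))/(2·4³·1000) = -1/1000 rad
Load 2 — point force P=12 kN at a=8/3 m (b=L-a=4/3):
  θ_2 = -Pb²x(2aL-(3a+b)x)/(2L³EI)  [x≤a] = -12·(4/3)²·(8/5)·(2·(8/3)·4-(3·(8/3)+(4/3))·(8/5))/(2·4³·1000) = -16/9375 rad
Load 3 — applied couple M₀=14 kN·m at a=4/3 m (b=L-a=8/3):
  θ_3 = (R_Ax²/2 - M_Ax - M₀(x-a))/EI  [x>a] with R_A=14/3, M_A=0 = ((14/3)·(8/5)²/2 - 0·(8/5) - 14·((8/5)-(4/3)))/1000 = 7/3125 rad
Load 4 — uniform load w=6 kN/m over full span:
  θ_4 = -wx(L-x)(L-2x)/(12EI) = -6·(8/5)·(4-(8/5))·(4-2·(8/5))/(12·1000) = -24/15625 rad
Superposition: θ = Σ θ_i = -751/375000 rad ≈ -0.002003 rad

θ(8/5) = -751/375000 rad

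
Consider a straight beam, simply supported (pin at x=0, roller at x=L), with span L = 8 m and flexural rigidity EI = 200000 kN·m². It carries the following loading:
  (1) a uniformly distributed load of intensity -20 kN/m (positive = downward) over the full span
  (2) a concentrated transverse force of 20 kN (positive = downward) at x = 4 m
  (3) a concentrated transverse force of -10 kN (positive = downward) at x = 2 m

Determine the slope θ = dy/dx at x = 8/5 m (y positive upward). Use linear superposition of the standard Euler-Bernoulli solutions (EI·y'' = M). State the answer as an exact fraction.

θ(8/5) = 7403/5000000 rad

Load 1 — uniform load w=-20 kN/m over full span:
  θ_1 = -w(L³-6Lx²+4x³)/(24EI) = -(-20)·(8³-6·8·(8/5)²+4·(8/5)³)/(24·200000) = 132/78125 rad
Load 2 — point force P=20 kN at a=4 m (b=L-a=4):
  θ_2 = -Pb(L²-b²-3x²)/(6LEI)  [x≤a] = -20·4·(8²-4²-3·(8/5)²)/(6·8·200000) = -21/62500 rad
Load 3 — point force P=-10 kN at a=2 m (b=L-a=6):
  θ_3 = -Pb(L²-b²-3x²)/(6LEI)  [x≤a] = -(-10)·6·(8²-6²-3·(8/5)²)/(6·8·200000) = 127/1000000 rad
Superposition: θ = Σ θ_i = 7403/5000000 rad ≈ 0.001481 rad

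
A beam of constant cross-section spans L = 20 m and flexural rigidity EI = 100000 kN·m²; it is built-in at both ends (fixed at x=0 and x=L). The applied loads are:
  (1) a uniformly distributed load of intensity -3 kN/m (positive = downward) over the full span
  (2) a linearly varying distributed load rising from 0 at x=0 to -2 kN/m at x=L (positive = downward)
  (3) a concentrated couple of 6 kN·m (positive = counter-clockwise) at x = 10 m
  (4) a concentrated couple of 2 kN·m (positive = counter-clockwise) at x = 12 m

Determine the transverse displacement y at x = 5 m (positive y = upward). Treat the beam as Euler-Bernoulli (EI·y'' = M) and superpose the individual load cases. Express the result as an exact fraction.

Load 1 — uniform load w=-3 kN/m over full span:
  y_1 = -wx²(L-x)²/(24EI) = -(-3)·5²·(20-5)²/(24·100000) = 9/1280 m
Load 2 — triangular load w₀=-2 kN/m (0→w₀ over full span):
  y_2 = -w₀x²(L-x)²(x+2L)/(120LEI) = -(-2)·5²·(20-5)²·(5+2·20)/(120·20·100000) = 27/12800 m
Load 3 — applied couple M₀=6 kN·m at a=10 m (b=L-a=10):
  y_3 = (R_Ax³/6 - M_Ax²/2)/EI  [x≤a] with R_A=9/20, M_A=3/2 = ((9/20)·5³/6 - (3/2)·5²/2)/100000 = -3/32000 m
Load 4 — applied couple M₀=2 kN·m at a=12 m (b=L-a=8):
  y_4 = (R_Ax³/6 - M_Ax²/2)/EI  [x≤a] with R_A=18/125, M_A=16/25 = ((18/125)·5³/6 - (16/25)·5²/2)/100000 = -1/20000 m
Superposition: y = Σ y_i = 2879/320000 m ≈ 0.008997 m

y(5) = 2879/320000 m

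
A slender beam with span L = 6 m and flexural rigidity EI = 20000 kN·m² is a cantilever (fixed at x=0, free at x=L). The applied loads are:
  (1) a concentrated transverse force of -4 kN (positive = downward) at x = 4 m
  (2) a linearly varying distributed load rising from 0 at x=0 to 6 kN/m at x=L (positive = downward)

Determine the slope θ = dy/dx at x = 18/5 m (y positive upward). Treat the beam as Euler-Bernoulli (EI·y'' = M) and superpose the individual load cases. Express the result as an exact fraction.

θ(18/5) = -36837/6250000 rad

Load 1 — point force P=-4 kN at a=4 m (b=L-a=2):
  θ_1 = -Px(2a-x)/(2EI)  [x≤a] = -(-4)·(18/5)·(2·4-(18/5))/(2·20000) = 99/62500 rad
Load 2 — triangular load w₀=6 kN/m (0→w₀ over full span):
  θ_2 = (w₀Lx²/4-w₀L²x/3-w₀x⁴/(24L))/EI = (6·6·(18/5)²/4-6·6²·(18/5)/3-6·(18/5)⁴/(24·6))/20000 = -46737/6250000 rad
Superposition: θ = Σ θ_i = -36837/6250000 rad ≈ -0.005894 rad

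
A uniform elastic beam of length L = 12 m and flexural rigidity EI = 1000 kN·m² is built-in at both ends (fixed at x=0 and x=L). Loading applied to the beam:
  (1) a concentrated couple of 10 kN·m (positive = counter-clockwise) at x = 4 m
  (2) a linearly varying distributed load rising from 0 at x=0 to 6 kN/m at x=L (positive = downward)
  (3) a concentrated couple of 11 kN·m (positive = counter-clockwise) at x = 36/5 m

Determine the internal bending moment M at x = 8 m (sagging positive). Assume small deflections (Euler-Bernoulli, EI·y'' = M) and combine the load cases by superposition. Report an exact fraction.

Load 1 — applied couple M₀=10 kN·m at a=4 m (b=L-a=8):
  M_1 = R_Ax - M_A - M₀  [x>a] with R_A=10/9, M_A=0 = (10/9)·8 - 0 - 10 = -10/9 kN·m
Load 2 — triangular load w₀=6 kN/m (0→w₀ over full span):
  M_2 = 3w₀Lx/20 - w₀L²/30 - w₀x³/(6L) = 3·6·12·8/20 - 6·12²/30 - 6·8³/(6·12) = 224/15 kN·m
Load 3 — applied couple M₀=11 kN·m at a=36/5 m (b=L-a=24/5):
  M_3 = R_Ax - M_A - M₀  [x>a] with R_A=33/25, M_A=88/25 = (33/25)·8 - (88/25) - 11 = -99/25 kN·m
Superposition: M = Σ M_i = 2219/225 kN·m ≈ 9.862222 kN·m

M(8) = 2219/225 kN·m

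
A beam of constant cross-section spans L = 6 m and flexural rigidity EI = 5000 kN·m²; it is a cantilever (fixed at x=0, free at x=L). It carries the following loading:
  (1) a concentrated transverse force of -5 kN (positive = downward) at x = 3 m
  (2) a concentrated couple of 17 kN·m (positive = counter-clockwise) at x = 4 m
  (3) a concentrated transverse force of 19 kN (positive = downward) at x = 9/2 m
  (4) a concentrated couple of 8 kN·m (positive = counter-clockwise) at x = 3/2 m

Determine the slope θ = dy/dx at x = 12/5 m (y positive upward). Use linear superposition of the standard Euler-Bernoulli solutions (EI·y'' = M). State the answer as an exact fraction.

Load 1 — point force P=-5 kN at a=3 m (b=L-a=3):
  θ_1 = -Px(2a-x)/(2EI)  [x≤a] = -(-5)·(12/5)·(2·3-(12/5))/(2·5000) = 27/6250 rad
Load 2 — applied couple M₀=17 kN·m at a=4 m (b=L-a=2):
  θ_2 = M₀x/EI  [x≤a] = 17·(12/5)/5000 = 51/6250 rad
Load 3 — point force P=19 kN at a=9/2 m (b=L-a=3/2):
  θ_3 = -Px(2a-x)/(2EI)  [x≤a] = -19·(12/5)·(2·(9/2)-(12/5))/(2·5000) = -1881/62500 rad
Load 4 — applied couple M₀=8 kN·m at a=3/2 m (b=L-a=9/2):
  θ_4 = M₀a/EI  [x>a] = 8·(3/2)/5000 = 3/1250 rad
Superposition: θ = Σ θ_i = -951/62500 rad ≈ -0.015216 rad

θ(12/5) = -951/62500 rad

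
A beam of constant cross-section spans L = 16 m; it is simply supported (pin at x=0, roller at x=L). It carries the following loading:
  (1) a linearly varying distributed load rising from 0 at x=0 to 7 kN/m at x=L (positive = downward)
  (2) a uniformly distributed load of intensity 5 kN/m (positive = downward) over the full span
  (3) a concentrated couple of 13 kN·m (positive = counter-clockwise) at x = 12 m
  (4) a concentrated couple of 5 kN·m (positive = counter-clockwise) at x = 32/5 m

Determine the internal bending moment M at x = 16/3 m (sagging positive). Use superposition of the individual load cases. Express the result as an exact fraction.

M(16/3) = 19174/81 kN·m

Load 1 — triangular load w₀=7 kN/m (0→w₀ over full span):
  M_1 = w₀Lx/6 - w₀x³/(6L) = 7·16·(16/3)/6 - 7·(16/3)³/(6·16) = 7168/81 kN·m
Load 2 — uniform load w=5 kN/m over full span:
  M_2 = wx(L-x)/2 = 5·(16/3)·(16-(16/3))/2 = 1280/9 kN·m
Load 3 — applied couple M₀=13 kN·m at a=12 m (b=L-a=4):
  M_3 = M₀x/L  [x≤a] = 13·(16/3)/16 = 13/3 kN·m
Load 4 — applied couple M₀=5 kN·m at a=32/5 m (b=L-a=48/5):
  M_4 = M₀x/L  [x≤a] = 5·(16/3)/16 = 5/3 kN·m
Superposition: M = Σ M_i = 19174/81 kN·m ≈ 236.716049 kN·m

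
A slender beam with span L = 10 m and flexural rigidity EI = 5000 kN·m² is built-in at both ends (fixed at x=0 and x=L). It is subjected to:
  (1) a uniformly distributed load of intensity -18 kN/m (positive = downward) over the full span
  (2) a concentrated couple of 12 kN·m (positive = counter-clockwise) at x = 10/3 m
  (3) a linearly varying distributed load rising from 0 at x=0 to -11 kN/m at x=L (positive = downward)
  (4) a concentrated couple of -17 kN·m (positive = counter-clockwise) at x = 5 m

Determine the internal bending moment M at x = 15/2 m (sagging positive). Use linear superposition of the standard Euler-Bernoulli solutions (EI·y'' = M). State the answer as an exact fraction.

M(15/2) = -2531/96 kN·m

Load 1 — uniform load w=-18 kN/m over full span:
  M_1 = wLx/2 - wL²/12 - wx²/2 = (-18)·10·(15/2)/2 - (-18)·10²/12 - (-18)·(15/2)²/2 = -75/4 kN·m
Load 2 — applied couple M₀=12 kN·m at a=10/3 m (b=L-a=20/3):
  M_2 = R_Ax - M_A - M₀  [x>a] with R_A=8/5, M_A=0 = (8/5)·(15/2) - 0 - 12 = 0 kN·m
Load 3 — triangular load w₀=-11 kN/m (0→w₀ over full span):
  M_3 = 3w₀Lx/20 - w₀L²/30 - w₀x³/(6L) = 3·(-11)·10·(15/2)/20 - (-11)·10²/30 - (-11)·(15/2)³/(6·10) = -935/96 kN·m
Load 4 — applied couple M₀=-17 kN·m at a=5 m (b=L-a=5):
  M_4 = R_Ax - M_A - M₀  [x>a] with R_A=-51/20, M_A=-17/4 = (-51/20)·(15/2) - (-17/4) - (-17) = 17/8 kN·m
Superposition: M = Σ M_i = -2531/96 kN·m ≈ -26.364583 kN·m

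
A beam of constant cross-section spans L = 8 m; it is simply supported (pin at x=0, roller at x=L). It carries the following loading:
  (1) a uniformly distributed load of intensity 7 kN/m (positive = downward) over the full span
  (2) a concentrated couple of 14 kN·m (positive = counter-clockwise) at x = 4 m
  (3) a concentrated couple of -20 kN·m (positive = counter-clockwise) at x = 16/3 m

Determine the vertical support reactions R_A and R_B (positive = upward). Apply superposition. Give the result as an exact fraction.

Load 1 — uniform load w=7 kN/m over full span:
  R_A = wL/2 = 7·8/2 = 28 kN
  R_B = wL/2 = 7·8/2 = 28 kN
Load 2 — applied couple M₀=14 kN·m at a=4 m (b=L-a=4):
  R_A = M₀/L = 14/8 = 7/4 kN
  R_B = -M₀/L = -14/8 = -7/4 kN
Load 3 — applied couple M₀=-20 kN·m at a=16/3 m (b=L-a=8/3):
  R_A = M₀/L = (-20)/8 = -5/2 kN
  R_B = -M₀/L = -(-20)/8 = 5/2 kN
Superposition: R_A = 109/4 kN, R_B = 115/4 kN

R_A = 109/4 kN, R_B = 115/4 kN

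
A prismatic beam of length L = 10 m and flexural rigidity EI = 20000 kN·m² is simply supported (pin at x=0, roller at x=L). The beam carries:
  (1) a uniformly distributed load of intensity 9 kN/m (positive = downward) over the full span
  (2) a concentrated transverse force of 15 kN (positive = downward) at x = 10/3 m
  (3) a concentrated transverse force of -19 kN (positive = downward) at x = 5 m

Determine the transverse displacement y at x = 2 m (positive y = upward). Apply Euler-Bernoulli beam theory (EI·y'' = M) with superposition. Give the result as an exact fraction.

y(2) = -34723/1080000 m

Load 1 — uniform load w=9 kN/m over full span:
  y_1 = -wx(L³-2Lx²+x³)/(24EI) = -9·2·(10³-2·10·2²+2³)/(24·20000) = -87/2500 m
Load 2 — point force P=15 kN at a=10/3 m (b=L-a=20/3):
  y_2 = -Pbx(L²-b²-x²)/(6LEI)  [x≤a] = -15·(20/3)·2·(10²-(20/3)²-2²)/(6·10·20000) = -29/3375 m
Load 3 — point force P=-19 kN at a=5 m (b=L-a=5):
  y_3 = -Pbx(L²-b²-x²)/(6LEI)  [x≤a] = -(-19)·5·2·(10²-5²-2²)/(6·10·20000) = 1349/120000 m
Superposition: y = Σ y_i = -34723/1080000 m ≈ -0.032151 m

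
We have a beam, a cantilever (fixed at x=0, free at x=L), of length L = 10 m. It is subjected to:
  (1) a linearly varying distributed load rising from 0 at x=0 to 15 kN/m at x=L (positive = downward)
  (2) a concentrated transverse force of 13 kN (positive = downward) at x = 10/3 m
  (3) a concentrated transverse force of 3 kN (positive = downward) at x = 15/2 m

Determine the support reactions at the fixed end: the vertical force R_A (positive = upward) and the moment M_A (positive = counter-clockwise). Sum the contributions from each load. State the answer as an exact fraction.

Load 1 — triangular load w₀=15 kN/m (0→w₀ over full span):
  R_A = w₀L/2 = 15·10/2 = 75 kN
  M_A = w₀L²/3 = 15·10²/3 = 500 kN·m
Load 2 — point force P=13 kN at a=10/3 m (b=L-a=20/3):
  R_A = P = 13 kN
  M_A = Pa = 13·(10/3) = 130/3 kN·m
Load 3 — point force P=3 kN at a=15/2 m (b=L-a=5/2):
  R_A = P = 3 kN
  M_A = Pa = 3·(15/2) = 45/2 kN·m
Superposition: R_A = 91 kN, M_A = 3395/6 kN·m

R_A = 91 kN, M_A = 3395/6 kN·m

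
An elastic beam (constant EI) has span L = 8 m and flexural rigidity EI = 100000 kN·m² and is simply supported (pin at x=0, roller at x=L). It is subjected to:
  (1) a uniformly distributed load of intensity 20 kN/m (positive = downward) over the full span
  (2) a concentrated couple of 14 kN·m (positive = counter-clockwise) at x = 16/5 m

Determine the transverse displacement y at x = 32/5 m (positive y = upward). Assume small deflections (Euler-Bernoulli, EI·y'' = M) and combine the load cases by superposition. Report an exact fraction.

y(32/5) = -7256/1171875 m

Load 1 — uniform load w=20 kN/m over full span:
  y_1 = -wx(L³-2Lx²+x³)/(24EI) = -20·(32/5)·(8³-2·8·(32/5)²+(32/5)³)/(24·100000) = -7424/1171875 m
Load 2 — applied couple M₀=14 kN·m at a=16/5 m (b=L-a=24/5):
  y_2 = (M₀x³/(6L)-M₀(x-a)²/2+C₁x)/EI  [x>a] with C₁=M₀(3b²-L²)/(6L)=112/75 = (14·(32/5)³/(6·8)-14·((32/5)-(16/5))²/2+(112/75)·(32/5))/100000 = 56/390625 m
Superposition: y = Σ y_i = -7256/1171875 m ≈ -0.006192 m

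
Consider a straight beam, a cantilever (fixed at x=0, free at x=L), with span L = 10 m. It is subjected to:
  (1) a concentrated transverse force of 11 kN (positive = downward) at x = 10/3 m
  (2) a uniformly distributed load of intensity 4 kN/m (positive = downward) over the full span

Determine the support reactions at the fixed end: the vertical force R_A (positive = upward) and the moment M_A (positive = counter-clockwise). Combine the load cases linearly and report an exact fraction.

Load 1 — point force P=11 kN at a=10/3 m (b=L-a=20/3):
  R_A = P = 11 kN
  M_A = Pa = 11·(10/3) = 110/3 kN·m
Load 2 — uniform load w=4 kN/m over full span:
  R_A = wL = 4·10 = 40 kN
  M_A = wL²/2 = 4·10²/2 = 200 kN·m
Superposition: R_A = 51 kN, M_A = 710/3 kN·m

R_A = 51 kN, M_A = 710/3 kN·m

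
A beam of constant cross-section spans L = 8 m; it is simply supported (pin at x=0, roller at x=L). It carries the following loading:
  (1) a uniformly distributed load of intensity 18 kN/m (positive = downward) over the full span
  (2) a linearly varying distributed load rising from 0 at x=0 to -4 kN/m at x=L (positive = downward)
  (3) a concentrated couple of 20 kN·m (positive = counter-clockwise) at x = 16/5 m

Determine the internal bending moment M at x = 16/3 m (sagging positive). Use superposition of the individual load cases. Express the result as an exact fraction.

M(16/3) = 8548/81 kN·m

Load 1 — uniform load w=18 kN/m over full span:
  M_1 = wx(L-x)/2 = 18·(16/3)·(8-(16/3))/2 = 128 kN·m
Load 2 — triangular load w₀=-4 kN/m (0→w₀ over full span):
  M_2 = w₀Lx/6 - w₀x³/(6L) = (-4)·8·(16/3)/6 - (-4)·(16/3)³/(6·8) = -1280/81 kN·m
Load 3 — applied couple M₀=20 kN·m at a=16/5 m (b=L-a=24/5):
  M_3 = M₀x/L - M₀  [x>a] = 20·(16/3)/8 - 20 = -20/3 kN·m
Superposition: M = Σ M_i = 8548/81 kN·m ≈ 105.530864 kN·m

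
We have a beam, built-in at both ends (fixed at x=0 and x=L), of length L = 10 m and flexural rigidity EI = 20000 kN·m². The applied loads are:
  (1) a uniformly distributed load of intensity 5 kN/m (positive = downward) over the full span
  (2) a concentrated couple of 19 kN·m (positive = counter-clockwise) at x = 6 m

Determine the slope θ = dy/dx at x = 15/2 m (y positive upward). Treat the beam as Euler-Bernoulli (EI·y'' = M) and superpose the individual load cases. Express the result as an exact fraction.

θ(15/2) = 3353/1600000 rad

Load 1 — uniform load w=5 kN/m over full span:
  θ_1 = -wx(L-x)(L-2x)/(12EI) = -5·(15/2)·(10-(15/2))·(10-2·(15/2))/(12·20000) = 1/512 rad
Load 2 — applied couple M₀=19 kN·m at a=6 m (b=L-a=4):
  θ_2 = (R_Ax²/2 - M_Ax - M₀(x-a))/EI  [x>a] with R_A=342/125, M_A=152/25 = ((342/125)·(15/2)²/2 - (152/25)·(15/2) - 19·((15/2)-6))/20000 = 57/400000 rad
Superposition: θ = Σ θ_i = 3353/1600000 rad ≈ 0.002096 rad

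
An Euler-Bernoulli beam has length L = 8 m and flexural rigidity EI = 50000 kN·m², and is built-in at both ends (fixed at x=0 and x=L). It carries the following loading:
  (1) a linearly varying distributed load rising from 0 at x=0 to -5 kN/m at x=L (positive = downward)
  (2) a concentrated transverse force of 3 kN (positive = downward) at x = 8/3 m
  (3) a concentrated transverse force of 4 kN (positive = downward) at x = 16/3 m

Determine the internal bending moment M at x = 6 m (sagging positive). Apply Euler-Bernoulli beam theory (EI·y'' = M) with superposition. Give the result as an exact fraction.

Load 1 — triangular load w₀=-5 kN/m (0→w₀ over full span):
  M_1 = 3w₀Lx/20 - w₀L²/30 - w₀x³/(6L) = 3·(-5)·8·6/20 - (-5)·8²/30 - (-5)·6³/(6·8) = -17/6 kN·m
Load 2 — point force P=3 kN at a=8/3 m (b=L-a=16/3):
  M_2 = Pa²(a+3b)(L-x)/L³ - Pa²b/L²  [x>a] = 3·(8/3)²·((8/3)+3·(16/3))·(8-6)/8³ - 3·(8/3)²·(16/3)/8² = -2/9 kN·m
Load 3 — point force P=4 kN at a=16/3 m (b=L-a=8/3):
  M_3 = Pa²(a+3b)(L-x)/L³ - Pa²b/L²  [x>a] = 4·(16/3)²·((16/3)+3·(8/3))·(8-6)/8³ - 4·(16/3)²·(8/3)/8² = 32/27 kN·m
Superposition: M = Σ M_i = -101/54 kN·m ≈ -1.870370 kN·m

M(6) = -101/54 kN·m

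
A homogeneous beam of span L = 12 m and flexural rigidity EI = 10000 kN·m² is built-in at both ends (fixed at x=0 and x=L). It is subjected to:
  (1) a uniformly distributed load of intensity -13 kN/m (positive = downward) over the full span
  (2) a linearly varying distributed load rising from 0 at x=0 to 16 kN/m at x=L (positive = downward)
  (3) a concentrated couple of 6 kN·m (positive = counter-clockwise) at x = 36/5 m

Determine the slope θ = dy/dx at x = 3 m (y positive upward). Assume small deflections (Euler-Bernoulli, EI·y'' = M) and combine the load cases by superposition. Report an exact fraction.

Load 1 — uniform load w=-13 kN/m over full span:
  θ_1 = -wx(L-x)(L-2x)/(12EI) = -(-13)·3·(12-3)·(12-2·3)/(12·10000) = 351/20000 rad
Load 2 — triangular load w₀=16 kN/m (0→w₀ over full span):
  θ_2 = -w₀(2x(L-x)(L-2x)(x+2L)+x²(L-x)²)/(120LEI) = -16·(2·3·(12-3)·(12-2·3)·(3+2·12)+3²·(12-3)²)/(120·12·10000) = -1053/100000 rad
Load 3 — applied couple M₀=6 kN·m at a=36/5 m (b=L-a=24/5):
  θ_3 = (R_Ax²/2 - M_Ax)/EI  [x≤a] with R_A=18/25, M_A=48/25 = ((18/25)·3²/2 - (48/25)·3)/10000 = -63/250000 rad
Superposition: θ = Σ θ_i = 423/62500 rad ≈ 0.006768 rad

θ(3) = 423/62500 rad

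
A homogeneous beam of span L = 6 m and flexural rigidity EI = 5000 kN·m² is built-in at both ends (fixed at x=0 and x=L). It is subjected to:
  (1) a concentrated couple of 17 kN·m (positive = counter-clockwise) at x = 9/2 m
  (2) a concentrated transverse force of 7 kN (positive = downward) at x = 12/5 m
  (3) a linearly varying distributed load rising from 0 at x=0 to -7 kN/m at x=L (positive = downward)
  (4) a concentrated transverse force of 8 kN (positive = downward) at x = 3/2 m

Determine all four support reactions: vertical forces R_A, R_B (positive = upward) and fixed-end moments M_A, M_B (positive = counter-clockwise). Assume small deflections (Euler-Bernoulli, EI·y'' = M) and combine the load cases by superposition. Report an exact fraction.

R_A = 16347/2000 kN, M_A = 19421/2000 kN·m, R_B = -28347/2000 kN, M_B = 6261/2000 kN·m

Load 1 — applied couple M₀=17 kN·m at a=9/2 m (b=L-a=3/2):
  R_A = 6M₀ab/L³ = 6·17·(9/2)·(3/2)/6³ = 51/16 kN
  M_A = M₀b(2a-b)/L² = 17·(3/2)·(2·(9/2)-(3/2))/6² = 85/16 kN·m
  R_B = -6M₀ab/L³ = -6·17·(9/2)·(3/2)/6³ = -51/16 kN
  M_B = M₀a(2b-a)/L² = 17·(9/2)·(2·(3/2)-(9/2))/6² = -51/16 kN·m
Load 2 — point force P=7 kN at a=12/5 m (b=L-a=18/5):
  R_A = Pb²(3a+b)/L³ = 7·(18/5)²·(3·(12/5)+(18/5))/6³ = 567/125 kN
  M_A = Pab²/L² = 7·(12/5)·(18/5)²/6² = 756/125 kN·m
  R_B = Pa²(a+3b)/L³ = 7·(12/5)²·((12/5)+3·(18/5))/6³ = 308/125 kN
  M_B = -Pa²b/L² = -7·(12/5)²·(18/5)/6² = -504/125 kN·m
Load 3 — triangular load w₀=-7 kN/m (0→w₀ over full span):
  R_A = 3w₀L/20 = 3·(-7)·6/20 = -63/10 kN
  M_A = w₀L²/30 = (-7)·6²/30 = -42/5 kN·m
  R_B = 7w₀L/20 = 7·(-7)·6/20 = -147/10 kN
  M_B = -w₀L²/20 = -(-7)·6²/20 = 63/5 kN·m
Load 4 — point force P=8 kN at a=3/2 m (b=L-a=9/2):
  R_A = Pb²(3a+b)/L³ = 8·(9/2)²·(3·(3/2)+(9/2))/6³ = 27/4 kN
  M_A = Pab²/L² = 8·(3/2)·(9/2)²/6² = 27/4 kN·m
  R_B = Pa²(a+3b)/L³ = 8·(3/2)²·((3/2)+3·(9/2))/6³ = 5/4 kN
  M_B = -Pa²b/L² = -8·(3/2)²·(9/2)/6² = -9/4 kN·m
Superposition: R_A = 16347/2000 kN, M_A = 19421/2000 kN·m, R_B = -28347/2000 kN, M_B = 6261/2000 kN·m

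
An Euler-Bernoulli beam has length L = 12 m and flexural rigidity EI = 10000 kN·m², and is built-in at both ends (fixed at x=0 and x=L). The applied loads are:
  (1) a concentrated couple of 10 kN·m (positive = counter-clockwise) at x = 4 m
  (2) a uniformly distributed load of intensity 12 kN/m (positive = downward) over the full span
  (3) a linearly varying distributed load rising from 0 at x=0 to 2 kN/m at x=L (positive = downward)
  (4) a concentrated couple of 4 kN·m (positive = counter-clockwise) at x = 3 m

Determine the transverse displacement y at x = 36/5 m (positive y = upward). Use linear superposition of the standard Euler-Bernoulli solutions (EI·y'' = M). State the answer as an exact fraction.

Load 1 — applied couple M₀=10 kN·m at a=4 m (b=L-a=8):
  y_1 = (R_Ax³/6 - M_Ax²/2 - M₀(x-a)²/2)/EI  [x>a] with R_A=10/9, M_A=0 = ((10/9)·(36/5)³/6 - 0·(36/5)²/2 - 10·((36/5)-4)²/2)/10000 = 28/15625 m
Load 2 — uniform load w=12 kN/m over full span:
  y_2 = -wx²(L-x)²/(24EI) = -12·(36/5)²·(12-(36/5))²/(24·10000) = -23328/390625 m
Load 3 — triangular load w₀=2 kN/m (0→w₀ over full span):
  y_3 = -w₀x²(L-x)²(x+2L)/(120LEI) = -2·(36/5)²·(12-(36/5))²·((36/5)+2·12)/(120·12·10000) = -50544/9765625 m
Load 4 — applied couple M₀=4 kN·m at a=3 m (b=L-a=9):
  y_4 = (R_Ax³/6 - M_Ax²/2 - M₀(x-a)²/2)/EI  [x>a] with R_A=3/8, M_A=-3/4 = ((3/8)·(36/5)³/6 - (-3/4)·(36/5)²/2 - 4·((36/5)-3)²/2)/10000 = 117/156250 m
Superposition: y = Σ y_i = -1217863/19531250 m ≈ -0.062355 m

y(36/5) = -1217863/19531250 m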